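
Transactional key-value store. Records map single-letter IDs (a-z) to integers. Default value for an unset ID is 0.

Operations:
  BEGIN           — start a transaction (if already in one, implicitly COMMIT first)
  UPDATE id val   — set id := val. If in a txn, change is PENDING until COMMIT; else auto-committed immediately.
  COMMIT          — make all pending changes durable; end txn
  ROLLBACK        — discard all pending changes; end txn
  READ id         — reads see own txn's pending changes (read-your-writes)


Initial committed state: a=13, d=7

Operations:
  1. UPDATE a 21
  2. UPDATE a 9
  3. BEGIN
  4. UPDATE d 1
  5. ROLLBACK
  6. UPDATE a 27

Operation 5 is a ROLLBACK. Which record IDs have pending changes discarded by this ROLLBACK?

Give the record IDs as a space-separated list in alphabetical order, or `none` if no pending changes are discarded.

Answer: d

Derivation:
Initial committed: {a=13, d=7}
Op 1: UPDATE a=21 (auto-commit; committed a=21)
Op 2: UPDATE a=9 (auto-commit; committed a=9)
Op 3: BEGIN: in_txn=True, pending={}
Op 4: UPDATE d=1 (pending; pending now {d=1})
Op 5: ROLLBACK: discarded pending ['d']; in_txn=False
Op 6: UPDATE a=27 (auto-commit; committed a=27)
ROLLBACK at op 5 discards: ['d']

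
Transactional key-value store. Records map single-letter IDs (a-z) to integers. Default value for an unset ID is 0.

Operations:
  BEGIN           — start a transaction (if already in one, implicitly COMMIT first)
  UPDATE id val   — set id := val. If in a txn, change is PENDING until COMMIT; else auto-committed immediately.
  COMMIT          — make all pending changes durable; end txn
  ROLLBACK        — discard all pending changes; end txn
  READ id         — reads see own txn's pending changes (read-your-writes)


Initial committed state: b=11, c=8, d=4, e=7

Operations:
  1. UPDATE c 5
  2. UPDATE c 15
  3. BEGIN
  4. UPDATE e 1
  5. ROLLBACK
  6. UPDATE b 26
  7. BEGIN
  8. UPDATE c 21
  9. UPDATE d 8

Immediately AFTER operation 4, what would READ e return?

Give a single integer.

Answer: 1

Derivation:
Initial committed: {b=11, c=8, d=4, e=7}
Op 1: UPDATE c=5 (auto-commit; committed c=5)
Op 2: UPDATE c=15 (auto-commit; committed c=15)
Op 3: BEGIN: in_txn=True, pending={}
Op 4: UPDATE e=1 (pending; pending now {e=1})
After op 4: visible(e) = 1 (pending={e=1}, committed={b=11, c=15, d=4, e=7})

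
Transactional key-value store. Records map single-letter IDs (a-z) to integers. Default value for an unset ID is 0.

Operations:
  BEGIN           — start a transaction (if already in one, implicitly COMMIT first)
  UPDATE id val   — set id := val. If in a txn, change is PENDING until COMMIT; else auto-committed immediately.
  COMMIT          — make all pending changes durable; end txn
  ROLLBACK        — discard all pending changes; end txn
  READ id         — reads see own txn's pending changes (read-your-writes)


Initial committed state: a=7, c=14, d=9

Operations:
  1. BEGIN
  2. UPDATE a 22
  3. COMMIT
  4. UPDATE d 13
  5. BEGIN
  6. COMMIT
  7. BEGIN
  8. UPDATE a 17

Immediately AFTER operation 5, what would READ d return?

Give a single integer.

Initial committed: {a=7, c=14, d=9}
Op 1: BEGIN: in_txn=True, pending={}
Op 2: UPDATE a=22 (pending; pending now {a=22})
Op 3: COMMIT: merged ['a'] into committed; committed now {a=22, c=14, d=9}
Op 4: UPDATE d=13 (auto-commit; committed d=13)
Op 5: BEGIN: in_txn=True, pending={}
After op 5: visible(d) = 13 (pending={}, committed={a=22, c=14, d=13})

Answer: 13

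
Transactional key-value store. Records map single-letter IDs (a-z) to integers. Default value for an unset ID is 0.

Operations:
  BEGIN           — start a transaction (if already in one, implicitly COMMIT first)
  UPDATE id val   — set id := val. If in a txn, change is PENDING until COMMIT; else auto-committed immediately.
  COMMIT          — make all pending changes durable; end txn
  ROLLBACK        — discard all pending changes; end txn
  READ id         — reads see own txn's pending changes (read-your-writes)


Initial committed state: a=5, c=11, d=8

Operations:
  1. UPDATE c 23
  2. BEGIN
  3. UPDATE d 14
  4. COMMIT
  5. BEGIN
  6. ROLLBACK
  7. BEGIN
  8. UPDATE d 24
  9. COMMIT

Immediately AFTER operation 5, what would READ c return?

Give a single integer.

Answer: 23

Derivation:
Initial committed: {a=5, c=11, d=8}
Op 1: UPDATE c=23 (auto-commit; committed c=23)
Op 2: BEGIN: in_txn=True, pending={}
Op 3: UPDATE d=14 (pending; pending now {d=14})
Op 4: COMMIT: merged ['d'] into committed; committed now {a=5, c=23, d=14}
Op 5: BEGIN: in_txn=True, pending={}
After op 5: visible(c) = 23 (pending={}, committed={a=5, c=23, d=14})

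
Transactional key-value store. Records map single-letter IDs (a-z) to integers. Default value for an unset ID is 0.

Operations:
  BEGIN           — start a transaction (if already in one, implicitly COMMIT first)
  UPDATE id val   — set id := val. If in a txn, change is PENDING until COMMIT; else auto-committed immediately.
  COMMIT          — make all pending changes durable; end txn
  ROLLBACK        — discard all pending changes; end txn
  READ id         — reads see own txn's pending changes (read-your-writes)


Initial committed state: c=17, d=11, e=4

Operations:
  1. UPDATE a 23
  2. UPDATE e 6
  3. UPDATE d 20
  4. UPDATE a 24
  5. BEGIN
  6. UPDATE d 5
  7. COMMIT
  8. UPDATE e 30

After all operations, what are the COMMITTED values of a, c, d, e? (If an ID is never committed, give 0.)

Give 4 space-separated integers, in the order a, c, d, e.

Initial committed: {c=17, d=11, e=4}
Op 1: UPDATE a=23 (auto-commit; committed a=23)
Op 2: UPDATE e=6 (auto-commit; committed e=6)
Op 3: UPDATE d=20 (auto-commit; committed d=20)
Op 4: UPDATE a=24 (auto-commit; committed a=24)
Op 5: BEGIN: in_txn=True, pending={}
Op 6: UPDATE d=5 (pending; pending now {d=5})
Op 7: COMMIT: merged ['d'] into committed; committed now {a=24, c=17, d=5, e=6}
Op 8: UPDATE e=30 (auto-commit; committed e=30)
Final committed: {a=24, c=17, d=5, e=30}

Answer: 24 17 5 30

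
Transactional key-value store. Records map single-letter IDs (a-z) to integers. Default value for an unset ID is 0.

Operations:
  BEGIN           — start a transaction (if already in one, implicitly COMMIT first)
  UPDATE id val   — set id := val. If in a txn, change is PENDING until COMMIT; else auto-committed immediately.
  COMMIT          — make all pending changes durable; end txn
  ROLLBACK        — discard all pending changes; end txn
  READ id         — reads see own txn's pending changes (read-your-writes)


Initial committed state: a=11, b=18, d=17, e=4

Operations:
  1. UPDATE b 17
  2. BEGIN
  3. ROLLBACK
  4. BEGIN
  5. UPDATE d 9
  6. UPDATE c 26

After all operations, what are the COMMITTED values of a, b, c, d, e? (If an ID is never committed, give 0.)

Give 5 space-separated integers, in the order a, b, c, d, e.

Answer: 11 17 0 17 4

Derivation:
Initial committed: {a=11, b=18, d=17, e=4}
Op 1: UPDATE b=17 (auto-commit; committed b=17)
Op 2: BEGIN: in_txn=True, pending={}
Op 3: ROLLBACK: discarded pending []; in_txn=False
Op 4: BEGIN: in_txn=True, pending={}
Op 5: UPDATE d=9 (pending; pending now {d=9})
Op 6: UPDATE c=26 (pending; pending now {c=26, d=9})
Final committed: {a=11, b=17, d=17, e=4}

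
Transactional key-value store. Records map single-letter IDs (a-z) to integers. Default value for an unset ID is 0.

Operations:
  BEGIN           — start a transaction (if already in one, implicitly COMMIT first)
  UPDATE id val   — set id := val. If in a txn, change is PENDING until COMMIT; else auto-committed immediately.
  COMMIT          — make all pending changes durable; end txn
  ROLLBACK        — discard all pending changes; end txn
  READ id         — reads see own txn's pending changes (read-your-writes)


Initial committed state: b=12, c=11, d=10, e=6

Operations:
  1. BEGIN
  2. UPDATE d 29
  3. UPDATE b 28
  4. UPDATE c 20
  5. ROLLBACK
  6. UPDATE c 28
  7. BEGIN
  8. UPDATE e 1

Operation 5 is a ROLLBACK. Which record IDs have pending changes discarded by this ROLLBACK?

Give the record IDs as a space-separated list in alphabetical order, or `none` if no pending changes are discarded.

Initial committed: {b=12, c=11, d=10, e=6}
Op 1: BEGIN: in_txn=True, pending={}
Op 2: UPDATE d=29 (pending; pending now {d=29})
Op 3: UPDATE b=28 (pending; pending now {b=28, d=29})
Op 4: UPDATE c=20 (pending; pending now {b=28, c=20, d=29})
Op 5: ROLLBACK: discarded pending ['b', 'c', 'd']; in_txn=False
Op 6: UPDATE c=28 (auto-commit; committed c=28)
Op 7: BEGIN: in_txn=True, pending={}
Op 8: UPDATE e=1 (pending; pending now {e=1})
ROLLBACK at op 5 discards: ['b', 'c', 'd']

Answer: b c d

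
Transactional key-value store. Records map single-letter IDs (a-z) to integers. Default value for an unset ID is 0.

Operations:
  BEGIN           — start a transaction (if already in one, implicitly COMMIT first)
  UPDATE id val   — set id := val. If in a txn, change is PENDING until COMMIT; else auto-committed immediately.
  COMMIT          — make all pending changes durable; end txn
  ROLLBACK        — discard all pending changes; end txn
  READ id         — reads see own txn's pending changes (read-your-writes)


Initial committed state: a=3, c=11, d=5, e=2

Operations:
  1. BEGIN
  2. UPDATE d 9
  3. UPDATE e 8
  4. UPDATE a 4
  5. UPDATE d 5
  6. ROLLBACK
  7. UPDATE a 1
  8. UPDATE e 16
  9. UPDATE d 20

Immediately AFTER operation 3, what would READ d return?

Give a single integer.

Answer: 9

Derivation:
Initial committed: {a=3, c=11, d=5, e=2}
Op 1: BEGIN: in_txn=True, pending={}
Op 2: UPDATE d=9 (pending; pending now {d=9})
Op 3: UPDATE e=8 (pending; pending now {d=9, e=8})
After op 3: visible(d) = 9 (pending={d=9, e=8}, committed={a=3, c=11, d=5, e=2})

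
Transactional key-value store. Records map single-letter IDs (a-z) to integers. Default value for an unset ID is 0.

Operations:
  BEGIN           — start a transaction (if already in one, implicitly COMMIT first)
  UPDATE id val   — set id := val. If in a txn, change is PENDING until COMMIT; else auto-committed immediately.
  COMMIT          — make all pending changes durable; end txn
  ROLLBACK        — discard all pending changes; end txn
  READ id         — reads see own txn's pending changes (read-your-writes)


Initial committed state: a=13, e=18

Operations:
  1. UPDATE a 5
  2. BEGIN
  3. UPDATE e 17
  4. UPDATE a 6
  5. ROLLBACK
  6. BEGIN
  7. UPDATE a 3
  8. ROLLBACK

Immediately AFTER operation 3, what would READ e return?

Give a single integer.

Answer: 17

Derivation:
Initial committed: {a=13, e=18}
Op 1: UPDATE a=5 (auto-commit; committed a=5)
Op 2: BEGIN: in_txn=True, pending={}
Op 3: UPDATE e=17 (pending; pending now {e=17})
After op 3: visible(e) = 17 (pending={e=17}, committed={a=5, e=18})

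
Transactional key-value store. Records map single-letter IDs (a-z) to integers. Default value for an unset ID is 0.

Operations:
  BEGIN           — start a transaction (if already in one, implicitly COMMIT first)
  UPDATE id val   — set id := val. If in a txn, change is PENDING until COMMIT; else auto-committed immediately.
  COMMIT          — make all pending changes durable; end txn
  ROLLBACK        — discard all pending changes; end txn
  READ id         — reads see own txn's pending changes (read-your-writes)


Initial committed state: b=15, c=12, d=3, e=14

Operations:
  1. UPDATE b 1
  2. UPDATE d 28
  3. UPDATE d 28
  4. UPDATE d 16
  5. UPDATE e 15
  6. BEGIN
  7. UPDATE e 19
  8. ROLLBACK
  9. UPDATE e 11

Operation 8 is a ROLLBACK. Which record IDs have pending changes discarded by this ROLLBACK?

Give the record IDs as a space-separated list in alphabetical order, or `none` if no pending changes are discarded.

Answer: e

Derivation:
Initial committed: {b=15, c=12, d=3, e=14}
Op 1: UPDATE b=1 (auto-commit; committed b=1)
Op 2: UPDATE d=28 (auto-commit; committed d=28)
Op 3: UPDATE d=28 (auto-commit; committed d=28)
Op 4: UPDATE d=16 (auto-commit; committed d=16)
Op 5: UPDATE e=15 (auto-commit; committed e=15)
Op 6: BEGIN: in_txn=True, pending={}
Op 7: UPDATE e=19 (pending; pending now {e=19})
Op 8: ROLLBACK: discarded pending ['e']; in_txn=False
Op 9: UPDATE e=11 (auto-commit; committed e=11)
ROLLBACK at op 8 discards: ['e']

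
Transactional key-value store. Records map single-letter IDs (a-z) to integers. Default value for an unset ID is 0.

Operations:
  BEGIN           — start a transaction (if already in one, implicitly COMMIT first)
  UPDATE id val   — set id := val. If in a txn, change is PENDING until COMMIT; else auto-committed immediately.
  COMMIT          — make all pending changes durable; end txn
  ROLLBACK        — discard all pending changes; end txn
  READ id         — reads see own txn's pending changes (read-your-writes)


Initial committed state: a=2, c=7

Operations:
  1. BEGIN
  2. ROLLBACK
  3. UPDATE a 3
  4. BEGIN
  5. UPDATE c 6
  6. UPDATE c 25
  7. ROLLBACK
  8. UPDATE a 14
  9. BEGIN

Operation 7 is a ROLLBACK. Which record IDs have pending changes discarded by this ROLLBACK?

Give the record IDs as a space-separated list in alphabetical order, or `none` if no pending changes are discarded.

Answer: c

Derivation:
Initial committed: {a=2, c=7}
Op 1: BEGIN: in_txn=True, pending={}
Op 2: ROLLBACK: discarded pending []; in_txn=False
Op 3: UPDATE a=3 (auto-commit; committed a=3)
Op 4: BEGIN: in_txn=True, pending={}
Op 5: UPDATE c=6 (pending; pending now {c=6})
Op 6: UPDATE c=25 (pending; pending now {c=25})
Op 7: ROLLBACK: discarded pending ['c']; in_txn=False
Op 8: UPDATE a=14 (auto-commit; committed a=14)
Op 9: BEGIN: in_txn=True, pending={}
ROLLBACK at op 7 discards: ['c']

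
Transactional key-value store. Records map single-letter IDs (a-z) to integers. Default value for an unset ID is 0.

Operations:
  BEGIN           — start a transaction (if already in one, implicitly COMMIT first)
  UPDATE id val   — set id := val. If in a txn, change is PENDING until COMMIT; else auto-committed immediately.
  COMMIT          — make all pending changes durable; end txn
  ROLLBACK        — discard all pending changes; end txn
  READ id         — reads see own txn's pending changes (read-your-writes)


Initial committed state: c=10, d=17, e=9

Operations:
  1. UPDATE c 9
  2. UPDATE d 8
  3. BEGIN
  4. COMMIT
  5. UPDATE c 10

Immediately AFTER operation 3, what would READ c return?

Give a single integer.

Answer: 9

Derivation:
Initial committed: {c=10, d=17, e=9}
Op 1: UPDATE c=9 (auto-commit; committed c=9)
Op 2: UPDATE d=8 (auto-commit; committed d=8)
Op 3: BEGIN: in_txn=True, pending={}
After op 3: visible(c) = 9 (pending={}, committed={c=9, d=8, e=9})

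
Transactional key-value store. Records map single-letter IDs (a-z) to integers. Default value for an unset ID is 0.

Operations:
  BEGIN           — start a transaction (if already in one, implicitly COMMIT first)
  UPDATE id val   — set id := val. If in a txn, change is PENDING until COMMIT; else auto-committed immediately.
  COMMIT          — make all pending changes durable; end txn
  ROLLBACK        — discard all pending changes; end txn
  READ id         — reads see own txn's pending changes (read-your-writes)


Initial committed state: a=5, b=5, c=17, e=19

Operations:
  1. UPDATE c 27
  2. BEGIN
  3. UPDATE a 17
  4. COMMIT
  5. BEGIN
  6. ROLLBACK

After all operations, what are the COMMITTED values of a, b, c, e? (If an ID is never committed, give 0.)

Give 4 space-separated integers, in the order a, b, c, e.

Answer: 17 5 27 19

Derivation:
Initial committed: {a=5, b=5, c=17, e=19}
Op 1: UPDATE c=27 (auto-commit; committed c=27)
Op 2: BEGIN: in_txn=True, pending={}
Op 3: UPDATE a=17 (pending; pending now {a=17})
Op 4: COMMIT: merged ['a'] into committed; committed now {a=17, b=5, c=27, e=19}
Op 5: BEGIN: in_txn=True, pending={}
Op 6: ROLLBACK: discarded pending []; in_txn=False
Final committed: {a=17, b=5, c=27, e=19}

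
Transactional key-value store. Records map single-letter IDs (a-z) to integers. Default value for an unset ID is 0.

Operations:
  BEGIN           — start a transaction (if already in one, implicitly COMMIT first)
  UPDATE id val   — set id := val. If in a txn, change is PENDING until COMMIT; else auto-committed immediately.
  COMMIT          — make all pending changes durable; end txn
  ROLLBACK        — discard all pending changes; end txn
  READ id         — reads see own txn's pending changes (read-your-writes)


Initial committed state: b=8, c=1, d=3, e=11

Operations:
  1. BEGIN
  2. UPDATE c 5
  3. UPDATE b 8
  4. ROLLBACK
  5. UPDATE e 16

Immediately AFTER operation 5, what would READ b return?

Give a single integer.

Initial committed: {b=8, c=1, d=3, e=11}
Op 1: BEGIN: in_txn=True, pending={}
Op 2: UPDATE c=5 (pending; pending now {c=5})
Op 3: UPDATE b=8 (pending; pending now {b=8, c=5})
Op 4: ROLLBACK: discarded pending ['b', 'c']; in_txn=False
Op 5: UPDATE e=16 (auto-commit; committed e=16)
After op 5: visible(b) = 8 (pending={}, committed={b=8, c=1, d=3, e=16})

Answer: 8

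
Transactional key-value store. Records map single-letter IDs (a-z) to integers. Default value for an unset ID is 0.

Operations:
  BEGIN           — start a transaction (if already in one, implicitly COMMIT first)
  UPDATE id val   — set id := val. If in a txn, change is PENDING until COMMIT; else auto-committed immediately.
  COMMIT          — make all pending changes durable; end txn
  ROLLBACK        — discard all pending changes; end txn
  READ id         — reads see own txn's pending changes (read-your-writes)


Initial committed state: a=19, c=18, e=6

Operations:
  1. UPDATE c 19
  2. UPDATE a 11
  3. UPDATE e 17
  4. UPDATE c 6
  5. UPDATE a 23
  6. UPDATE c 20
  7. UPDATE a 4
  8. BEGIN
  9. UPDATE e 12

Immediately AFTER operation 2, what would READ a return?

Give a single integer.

Answer: 11

Derivation:
Initial committed: {a=19, c=18, e=6}
Op 1: UPDATE c=19 (auto-commit; committed c=19)
Op 2: UPDATE a=11 (auto-commit; committed a=11)
After op 2: visible(a) = 11 (pending={}, committed={a=11, c=19, e=6})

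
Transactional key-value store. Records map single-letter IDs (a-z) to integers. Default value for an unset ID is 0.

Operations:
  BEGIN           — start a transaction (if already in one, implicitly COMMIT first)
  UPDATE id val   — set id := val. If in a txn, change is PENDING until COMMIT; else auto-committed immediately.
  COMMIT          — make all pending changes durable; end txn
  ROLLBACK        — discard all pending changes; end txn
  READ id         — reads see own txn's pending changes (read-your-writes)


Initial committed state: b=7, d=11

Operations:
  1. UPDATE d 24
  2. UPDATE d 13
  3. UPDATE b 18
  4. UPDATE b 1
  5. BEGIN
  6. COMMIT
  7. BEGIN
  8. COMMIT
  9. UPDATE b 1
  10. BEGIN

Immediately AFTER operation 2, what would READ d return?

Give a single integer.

Initial committed: {b=7, d=11}
Op 1: UPDATE d=24 (auto-commit; committed d=24)
Op 2: UPDATE d=13 (auto-commit; committed d=13)
After op 2: visible(d) = 13 (pending={}, committed={b=7, d=13})

Answer: 13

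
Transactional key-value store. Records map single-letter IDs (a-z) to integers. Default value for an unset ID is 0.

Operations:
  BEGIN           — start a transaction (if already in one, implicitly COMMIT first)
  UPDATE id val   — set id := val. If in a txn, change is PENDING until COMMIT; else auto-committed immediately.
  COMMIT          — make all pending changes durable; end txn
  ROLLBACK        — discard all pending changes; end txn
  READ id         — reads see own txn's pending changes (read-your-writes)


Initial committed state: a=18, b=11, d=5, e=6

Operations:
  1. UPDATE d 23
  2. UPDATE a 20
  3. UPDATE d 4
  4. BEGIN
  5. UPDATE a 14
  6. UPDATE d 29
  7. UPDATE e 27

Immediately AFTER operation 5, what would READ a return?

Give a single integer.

Answer: 14

Derivation:
Initial committed: {a=18, b=11, d=5, e=6}
Op 1: UPDATE d=23 (auto-commit; committed d=23)
Op 2: UPDATE a=20 (auto-commit; committed a=20)
Op 3: UPDATE d=4 (auto-commit; committed d=4)
Op 4: BEGIN: in_txn=True, pending={}
Op 5: UPDATE a=14 (pending; pending now {a=14})
After op 5: visible(a) = 14 (pending={a=14}, committed={a=20, b=11, d=4, e=6})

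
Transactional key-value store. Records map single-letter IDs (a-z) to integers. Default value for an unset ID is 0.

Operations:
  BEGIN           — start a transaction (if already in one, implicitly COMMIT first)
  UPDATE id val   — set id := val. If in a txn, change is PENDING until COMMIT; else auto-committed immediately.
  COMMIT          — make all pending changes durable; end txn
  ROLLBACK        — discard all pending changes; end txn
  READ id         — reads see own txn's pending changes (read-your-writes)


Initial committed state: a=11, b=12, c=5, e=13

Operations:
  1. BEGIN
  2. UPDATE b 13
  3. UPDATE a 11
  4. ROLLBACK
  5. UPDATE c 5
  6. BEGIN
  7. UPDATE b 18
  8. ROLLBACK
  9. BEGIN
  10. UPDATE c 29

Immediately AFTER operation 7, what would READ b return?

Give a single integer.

Initial committed: {a=11, b=12, c=5, e=13}
Op 1: BEGIN: in_txn=True, pending={}
Op 2: UPDATE b=13 (pending; pending now {b=13})
Op 3: UPDATE a=11 (pending; pending now {a=11, b=13})
Op 4: ROLLBACK: discarded pending ['a', 'b']; in_txn=False
Op 5: UPDATE c=5 (auto-commit; committed c=5)
Op 6: BEGIN: in_txn=True, pending={}
Op 7: UPDATE b=18 (pending; pending now {b=18})
After op 7: visible(b) = 18 (pending={b=18}, committed={a=11, b=12, c=5, e=13})

Answer: 18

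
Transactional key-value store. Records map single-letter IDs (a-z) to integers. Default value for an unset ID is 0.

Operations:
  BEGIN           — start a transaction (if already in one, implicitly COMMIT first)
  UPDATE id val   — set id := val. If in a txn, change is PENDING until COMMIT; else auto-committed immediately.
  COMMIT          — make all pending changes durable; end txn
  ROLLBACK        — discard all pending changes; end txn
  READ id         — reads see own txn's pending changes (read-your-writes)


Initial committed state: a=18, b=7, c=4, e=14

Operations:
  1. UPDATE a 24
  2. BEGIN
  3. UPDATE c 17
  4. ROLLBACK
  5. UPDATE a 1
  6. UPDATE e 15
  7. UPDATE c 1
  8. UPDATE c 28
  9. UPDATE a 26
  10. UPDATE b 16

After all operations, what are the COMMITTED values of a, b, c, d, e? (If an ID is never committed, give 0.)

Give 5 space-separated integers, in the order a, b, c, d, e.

Answer: 26 16 28 0 15

Derivation:
Initial committed: {a=18, b=7, c=4, e=14}
Op 1: UPDATE a=24 (auto-commit; committed a=24)
Op 2: BEGIN: in_txn=True, pending={}
Op 3: UPDATE c=17 (pending; pending now {c=17})
Op 4: ROLLBACK: discarded pending ['c']; in_txn=False
Op 5: UPDATE a=1 (auto-commit; committed a=1)
Op 6: UPDATE e=15 (auto-commit; committed e=15)
Op 7: UPDATE c=1 (auto-commit; committed c=1)
Op 8: UPDATE c=28 (auto-commit; committed c=28)
Op 9: UPDATE a=26 (auto-commit; committed a=26)
Op 10: UPDATE b=16 (auto-commit; committed b=16)
Final committed: {a=26, b=16, c=28, e=15}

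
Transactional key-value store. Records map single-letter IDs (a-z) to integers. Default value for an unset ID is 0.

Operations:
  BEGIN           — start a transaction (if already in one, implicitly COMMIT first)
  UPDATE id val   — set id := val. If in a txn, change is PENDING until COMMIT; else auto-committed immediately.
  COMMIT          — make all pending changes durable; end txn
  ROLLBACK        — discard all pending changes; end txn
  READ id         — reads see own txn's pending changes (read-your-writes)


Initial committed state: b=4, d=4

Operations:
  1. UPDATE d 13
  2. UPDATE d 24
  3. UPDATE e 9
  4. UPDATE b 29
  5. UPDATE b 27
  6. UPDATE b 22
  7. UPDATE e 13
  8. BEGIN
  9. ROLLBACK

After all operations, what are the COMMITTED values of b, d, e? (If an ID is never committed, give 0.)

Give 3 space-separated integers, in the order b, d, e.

Initial committed: {b=4, d=4}
Op 1: UPDATE d=13 (auto-commit; committed d=13)
Op 2: UPDATE d=24 (auto-commit; committed d=24)
Op 3: UPDATE e=9 (auto-commit; committed e=9)
Op 4: UPDATE b=29 (auto-commit; committed b=29)
Op 5: UPDATE b=27 (auto-commit; committed b=27)
Op 6: UPDATE b=22 (auto-commit; committed b=22)
Op 7: UPDATE e=13 (auto-commit; committed e=13)
Op 8: BEGIN: in_txn=True, pending={}
Op 9: ROLLBACK: discarded pending []; in_txn=False
Final committed: {b=22, d=24, e=13}

Answer: 22 24 13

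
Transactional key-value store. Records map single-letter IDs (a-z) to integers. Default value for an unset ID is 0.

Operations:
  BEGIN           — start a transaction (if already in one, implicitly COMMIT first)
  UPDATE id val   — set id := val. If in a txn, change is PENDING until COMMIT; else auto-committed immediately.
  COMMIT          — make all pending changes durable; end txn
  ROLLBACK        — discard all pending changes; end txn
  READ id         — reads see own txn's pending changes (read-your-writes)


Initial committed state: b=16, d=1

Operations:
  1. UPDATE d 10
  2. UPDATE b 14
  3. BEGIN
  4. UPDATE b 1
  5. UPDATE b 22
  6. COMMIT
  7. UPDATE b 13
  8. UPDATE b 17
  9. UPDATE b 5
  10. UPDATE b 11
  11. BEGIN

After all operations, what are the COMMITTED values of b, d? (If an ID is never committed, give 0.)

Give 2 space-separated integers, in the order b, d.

Answer: 11 10

Derivation:
Initial committed: {b=16, d=1}
Op 1: UPDATE d=10 (auto-commit; committed d=10)
Op 2: UPDATE b=14 (auto-commit; committed b=14)
Op 3: BEGIN: in_txn=True, pending={}
Op 4: UPDATE b=1 (pending; pending now {b=1})
Op 5: UPDATE b=22 (pending; pending now {b=22})
Op 6: COMMIT: merged ['b'] into committed; committed now {b=22, d=10}
Op 7: UPDATE b=13 (auto-commit; committed b=13)
Op 8: UPDATE b=17 (auto-commit; committed b=17)
Op 9: UPDATE b=5 (auto-commit; committed b=5)
Op 10: UPDATE b=11 (auto-commit; committed b=11)
Op 11: BEGIN: in_txn=True, pending={}
Final committed: {b=11, d=10}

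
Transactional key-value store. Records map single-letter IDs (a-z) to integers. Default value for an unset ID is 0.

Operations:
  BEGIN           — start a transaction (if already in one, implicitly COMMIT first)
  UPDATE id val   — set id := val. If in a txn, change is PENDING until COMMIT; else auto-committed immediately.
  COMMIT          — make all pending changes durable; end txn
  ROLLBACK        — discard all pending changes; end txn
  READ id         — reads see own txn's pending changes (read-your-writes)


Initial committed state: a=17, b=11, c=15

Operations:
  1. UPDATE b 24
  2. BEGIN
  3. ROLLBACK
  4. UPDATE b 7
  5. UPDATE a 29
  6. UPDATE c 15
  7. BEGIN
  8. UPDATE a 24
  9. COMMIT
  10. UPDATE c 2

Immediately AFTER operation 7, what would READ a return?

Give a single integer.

Answer: 29

Derivation:
Initial committed: {a=17, b=11, c=15}
Op 1: UPDATE b=24 (auto-commit; committed b=24)
Op 2: BEGIN: in_txn=True, pending={}
Op 3: ROLLBACK: discarded pending []; in_txn=False
Op 4: UPDATE b=7 (auto-commit; committed b=7)
Op 5: UPDATE a=29 (auto-commit; committed a=29)
Op 6: UPDATE c=15 (auto-commit; committed c=15)
Op 7: BEGIN: in_txn=True, pending={}
After op 7: visible(a) = 29 (pending={}, committed={a=29, b=7, c=15})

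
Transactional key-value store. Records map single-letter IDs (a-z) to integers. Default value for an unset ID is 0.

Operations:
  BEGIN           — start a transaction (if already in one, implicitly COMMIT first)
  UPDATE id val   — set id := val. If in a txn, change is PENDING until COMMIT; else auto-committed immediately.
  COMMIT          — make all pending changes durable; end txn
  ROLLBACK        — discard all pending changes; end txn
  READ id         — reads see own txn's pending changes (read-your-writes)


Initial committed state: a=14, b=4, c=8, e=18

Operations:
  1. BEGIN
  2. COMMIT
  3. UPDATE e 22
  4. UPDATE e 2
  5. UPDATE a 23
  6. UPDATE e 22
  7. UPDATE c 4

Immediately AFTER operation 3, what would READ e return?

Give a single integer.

Answer: 22

Derivation:
Initial committed: {a=14, b=4, c=8, e=18}
Op 1: BEGIN: in_txn=True, pending={}
Op 2: COMMIT: merged [] into committed; committed now {a=14, b=4, c=8, e=18}
Op 3: UPDATE e=22 (auto-commit; committed e=22)
After op 3: visible(e) = 22 (pending={}, committed={a=14, b=4, c=8, e=22})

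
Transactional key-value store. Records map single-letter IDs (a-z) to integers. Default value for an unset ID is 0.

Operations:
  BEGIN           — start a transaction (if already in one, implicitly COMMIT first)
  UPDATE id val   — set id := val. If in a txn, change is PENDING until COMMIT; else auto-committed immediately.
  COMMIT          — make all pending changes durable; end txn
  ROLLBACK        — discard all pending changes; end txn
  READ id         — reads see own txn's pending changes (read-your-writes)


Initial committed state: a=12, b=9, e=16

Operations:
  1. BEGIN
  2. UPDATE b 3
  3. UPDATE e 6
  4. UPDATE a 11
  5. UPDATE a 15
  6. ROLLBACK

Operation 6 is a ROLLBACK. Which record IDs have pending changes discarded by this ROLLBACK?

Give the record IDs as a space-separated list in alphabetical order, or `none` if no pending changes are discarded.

Initial committed: {a=12, b=9, e=16}
Op 1: BEGIN: in_txn=True, pending={}
Op 2: UPDATE b=3 (pending; pending now {b=3})
Op 3: UPDATE e=6 (pending; pending now {b=3, e=6})
Op 4: UPDATE a=11 (pending; pending now {a=11, b=3, e=6})
Op 5: UPDATE a=15 (pending; pending now {a=15, b=3, e=6})
Op 6: ROLLBACK: discarded pending ['a', 'b', 'e']; in_txn=False
ROLLBACK at op 6 discards: ['a', 'b', 'e']

Answer: a b e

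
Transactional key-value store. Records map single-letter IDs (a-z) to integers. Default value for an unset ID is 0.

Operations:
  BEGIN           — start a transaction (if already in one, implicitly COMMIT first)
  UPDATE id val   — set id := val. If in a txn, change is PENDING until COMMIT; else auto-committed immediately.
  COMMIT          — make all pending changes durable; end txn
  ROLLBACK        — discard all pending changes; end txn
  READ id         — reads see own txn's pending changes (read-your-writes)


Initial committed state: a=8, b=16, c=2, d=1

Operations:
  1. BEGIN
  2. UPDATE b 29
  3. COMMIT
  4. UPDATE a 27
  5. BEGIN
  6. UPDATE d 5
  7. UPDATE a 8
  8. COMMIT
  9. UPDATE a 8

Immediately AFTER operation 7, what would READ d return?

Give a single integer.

Initial committed: {a=8, b=16, c=2, d=1}
Op 1: BEGIN: in_txn=True, pending={}
Op 2: UPDATE b=29 (pending; pending now {b=29})
Op 3: COMMIT: merged ['b'] into committed; committed now {a=8, b=29, c=2, d=1}
Op 4: UPDATE a=27 (auto-commit; committed a=27)
Op 5: BEGIN: in_txn=True, pending={}
Op 6: UPDATE d=5 (pending; pending now {d=5})
Op 7: UPDATE a=8 (pending; pending now {a=8, d=5})
After op 7: visible(d) = 5 (pending={a=8, d=5}, committed={a=27, b=29, c=2, d=1})

Answer: 5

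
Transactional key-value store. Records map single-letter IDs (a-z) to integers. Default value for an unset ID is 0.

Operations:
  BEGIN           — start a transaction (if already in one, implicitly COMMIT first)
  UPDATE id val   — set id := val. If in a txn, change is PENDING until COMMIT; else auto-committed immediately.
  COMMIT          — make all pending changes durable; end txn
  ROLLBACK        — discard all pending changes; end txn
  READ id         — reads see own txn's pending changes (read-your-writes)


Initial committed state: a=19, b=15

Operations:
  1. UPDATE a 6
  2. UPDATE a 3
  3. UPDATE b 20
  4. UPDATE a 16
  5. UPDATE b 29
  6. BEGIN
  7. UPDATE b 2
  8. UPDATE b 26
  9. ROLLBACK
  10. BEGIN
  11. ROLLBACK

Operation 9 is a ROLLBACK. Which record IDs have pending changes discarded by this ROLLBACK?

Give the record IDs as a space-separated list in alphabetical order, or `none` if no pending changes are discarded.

Initial committed: {a=19, b=15}
Op 1: UPDATE a=6 (auto-commit; committed a=6)
Op 2: UPDATE a=3 (auto-commit; committed a=3)
Op 3: UPDATE b=20 (auto-commit; committed b=20)
Op 4: UPDATE a=16 (auto-commit; committed a=16)
Op 5: UPDATE b=29 (auto-commit; committed b=29)
Op 6: BEGIN: in_txn=True, pending={}
Op 7: UPDATE b=2 (pending; pending now {b=2})
Op 8: UPDATE b=26 (pending; pending now {b=26})
Op 9: ROLLBACK: discarded pending ['b']; in_txn=False
Op 10: BEGIN: in_txn=True, pending={}
Op 11: ROLLBACK: discarded pending []; in_txn=False
ROLLBACK at op 9 discards: ['b']

Answer: b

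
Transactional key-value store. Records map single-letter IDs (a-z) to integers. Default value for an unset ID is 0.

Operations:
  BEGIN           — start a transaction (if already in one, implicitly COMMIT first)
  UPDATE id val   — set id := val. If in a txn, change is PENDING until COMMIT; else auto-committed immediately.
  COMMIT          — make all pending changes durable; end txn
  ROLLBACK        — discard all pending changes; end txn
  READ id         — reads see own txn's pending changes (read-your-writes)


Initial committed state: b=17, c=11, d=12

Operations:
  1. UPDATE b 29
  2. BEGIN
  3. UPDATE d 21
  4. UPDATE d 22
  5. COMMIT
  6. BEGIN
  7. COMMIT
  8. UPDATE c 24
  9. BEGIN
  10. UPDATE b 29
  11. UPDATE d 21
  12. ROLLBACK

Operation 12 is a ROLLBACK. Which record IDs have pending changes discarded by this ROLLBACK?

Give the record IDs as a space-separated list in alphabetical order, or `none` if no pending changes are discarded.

Answer: b d

Derivation:
Initial committed: {b=17, c=11, d=12}
Op 1: UPDATE b=29 (auto-commit; committed b=29)
Op 2: BEGIN: in_txn=True, pending={}
Op 3: UPDATE d=21 (pending; pending now {d=21})
Op 4: UPDATE d=22 (pending; pending now {d=22})
Op 5: COMMIT: merged ['d'] into committed; committed now {b=29, c=11, d=22}
Op 6: BEGIN: in_txn=True, pending={}
Op 7: COMMIT: merged [] into committed; committed now {b=29, c=11, d=22}
Op 8: UPDATE c=24 (auto-commit; committed c=24)
Op 9: BEGIN: in_txn=True, pending={}
Op 10: UPDATE b=29 (pending; pending now {b=29})
Op 11: UPDATE d=21 (pending; pending now {b=29, d=21})
Op 12: ROLLBACK: discarded pending ['b', 'd']; in_txn=False
ROLLBACK at op 12 discards: ['b', 'd']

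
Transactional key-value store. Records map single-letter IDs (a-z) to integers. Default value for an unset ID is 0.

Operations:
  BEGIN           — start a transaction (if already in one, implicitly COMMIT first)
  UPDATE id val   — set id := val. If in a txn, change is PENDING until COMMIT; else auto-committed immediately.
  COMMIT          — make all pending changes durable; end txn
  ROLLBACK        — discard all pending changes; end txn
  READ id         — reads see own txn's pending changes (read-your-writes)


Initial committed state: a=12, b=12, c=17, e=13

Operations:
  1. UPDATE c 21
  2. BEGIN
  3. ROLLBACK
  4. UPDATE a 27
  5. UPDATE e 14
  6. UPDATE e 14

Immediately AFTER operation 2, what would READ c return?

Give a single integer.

Initial committed: {a=12, b=12, c=17, e=13}
Op 1: UPDATE c=21 (auto-commit; committed c=21)
Op 2: BEGIN: in_txn=True, pending={}
After op 2: visible(c) = 21 (pending={}, committed={a=12, b=12, c=21, e=13})

Answer: 21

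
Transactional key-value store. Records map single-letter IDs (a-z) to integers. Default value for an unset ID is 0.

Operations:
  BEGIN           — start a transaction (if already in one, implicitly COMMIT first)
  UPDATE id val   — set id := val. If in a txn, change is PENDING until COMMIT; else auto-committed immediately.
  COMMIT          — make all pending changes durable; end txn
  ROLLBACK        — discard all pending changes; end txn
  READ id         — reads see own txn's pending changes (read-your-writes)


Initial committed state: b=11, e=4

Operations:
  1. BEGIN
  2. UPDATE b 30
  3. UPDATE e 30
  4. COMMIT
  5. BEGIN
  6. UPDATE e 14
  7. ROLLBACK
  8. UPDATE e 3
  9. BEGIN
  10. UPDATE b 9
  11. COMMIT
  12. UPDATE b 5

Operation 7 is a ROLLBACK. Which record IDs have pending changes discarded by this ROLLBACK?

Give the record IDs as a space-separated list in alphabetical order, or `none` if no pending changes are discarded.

Answer: e

Derivation:
Initial committed: {b=11, e=4}
Op 1: BEGIN: in_txn=True, pending={}
Op 2: UPDATE b=30 (pending; pending now {b=30})
Op 3: UPDATE e=30 (pending; pending now {b=30, e=30})
Op 4: COMMIT: merged ['b', 'e'] into committed; committed now {b=30, e=30}
Op 5: BEGIN: in_txn=True, pending={}
Op 6: UPDATE e=14 (pending; pending now {e=14})
Op 7: ROLLBACK: discarded pending ['e']; in_txn=False
Op 8: UPDATE e=3 (auto-commit; committed e=3)
Op 9: BEGIN: in_txn=True, pending={}
Op 10: UPDATE b=9 (pending; pending now {b=9})
Op 11: COMMIT: merged ['b'] into committed; committed now {b=9, e=3}
Op 12: UPDATE b=5 (auto-commit; committed b=5)
ROLLBACK at op 7 discards: ['e']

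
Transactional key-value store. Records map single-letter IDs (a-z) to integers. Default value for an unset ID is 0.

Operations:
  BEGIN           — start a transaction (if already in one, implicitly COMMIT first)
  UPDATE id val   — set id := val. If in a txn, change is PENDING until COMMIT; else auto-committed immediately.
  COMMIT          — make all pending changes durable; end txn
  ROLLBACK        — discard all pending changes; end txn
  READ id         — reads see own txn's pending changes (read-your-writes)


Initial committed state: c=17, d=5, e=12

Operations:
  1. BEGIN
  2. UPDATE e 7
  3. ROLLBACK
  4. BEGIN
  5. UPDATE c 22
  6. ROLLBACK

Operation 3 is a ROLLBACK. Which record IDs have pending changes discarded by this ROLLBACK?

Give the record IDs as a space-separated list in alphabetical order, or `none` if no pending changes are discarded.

Initial committed: {c=17, d=5, e=12}
Op 1: BEGIN: in_txn=True, pending={}
Op 2: UPDATE e=7 (pending; pending now {e=7})
Op 3: ROLLBACK: discarded pending ['e']; in_txn=False
Op 4: BEGIN: in_txn=True, pending={}
Op 5: UPDATE c=22 (pending; pending now {c=22})
Op 6: ROLLBACK: discarded pending ['c']; in_txn=False
ROLLBACK at op 3 discards: ['e']

Answer: e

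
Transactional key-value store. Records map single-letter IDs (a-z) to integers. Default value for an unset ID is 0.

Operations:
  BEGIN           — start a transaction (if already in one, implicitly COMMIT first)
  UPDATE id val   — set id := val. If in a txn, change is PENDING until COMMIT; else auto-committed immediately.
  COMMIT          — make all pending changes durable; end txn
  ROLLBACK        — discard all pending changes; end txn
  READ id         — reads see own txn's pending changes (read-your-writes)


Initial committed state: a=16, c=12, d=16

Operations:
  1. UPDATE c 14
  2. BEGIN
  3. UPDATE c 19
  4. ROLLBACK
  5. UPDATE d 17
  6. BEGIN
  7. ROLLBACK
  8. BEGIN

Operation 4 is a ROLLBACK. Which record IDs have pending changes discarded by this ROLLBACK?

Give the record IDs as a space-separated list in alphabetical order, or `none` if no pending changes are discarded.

Initial committed: {a=16, c=12, d=16}
Op 1: UPDATE c=14 (auto-commit; committed c=14)
Op 2: BEGIN: in_txn=True, pending={}
Op 3: UPDATE c=19 (pending; pending now {c=19})
Op 4: ROLLBACK: discarded pending ['c']; in_txn=False
Op 5: UPDATE d=17 (auto-commit; committed d=17)
Op 6: BEGIN: in_txn=True, pending={}
Op 7: ROLLBACK: discarded pending []; in_txn=False
Op 8: BEGIN: in_txn=True, pending={}
ROLLBACK at op 4 discards: ['c']

Answer: c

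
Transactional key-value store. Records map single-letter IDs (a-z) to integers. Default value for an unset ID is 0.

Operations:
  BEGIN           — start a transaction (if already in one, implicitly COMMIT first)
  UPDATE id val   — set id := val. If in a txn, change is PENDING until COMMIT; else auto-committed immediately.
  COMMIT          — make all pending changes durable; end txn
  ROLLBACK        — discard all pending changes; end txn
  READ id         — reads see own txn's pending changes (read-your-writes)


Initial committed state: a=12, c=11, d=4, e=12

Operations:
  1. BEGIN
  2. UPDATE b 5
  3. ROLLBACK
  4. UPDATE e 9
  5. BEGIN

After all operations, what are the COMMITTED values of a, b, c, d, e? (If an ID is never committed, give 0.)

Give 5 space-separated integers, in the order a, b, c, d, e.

Answer: 12 0 11 4 9

Derivation:
Initial committed: {a=12, c=11, d=4, e=12}
Op 1: BEGIN: in_txn=True, pending={}
Op 2: UPDATE b=5 (pending; pending now {b=5})
Op 3: ROLLBACK: discarded pending ['b']; in_txn=False
Op 4: UPDATE e=9 (auto-commit; committed e=9)
Op 5: BEGIN: in_txn=True, pending={}
Final committed: {a=12, c=11, d=4, e=9}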